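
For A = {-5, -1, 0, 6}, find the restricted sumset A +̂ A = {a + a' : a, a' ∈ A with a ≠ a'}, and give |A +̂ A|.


Restricted sumset: A +̂ A = {a + a' : a ∈ A, a' ∈ A, a ≠ a'}.
Equivalently, take A + A and drop any sum 2a that is achievable ONLY as a + a for a ∈ A (i.e. sums representable only with equal summands).
Enumerate pairs (a, a') with a < a' (symmetric, so each unordered pair gives one sum; this covers all a ≠ a'):
  -5 + -1 = -6
  -5 + 0 = -5
  -5 + 6 = 1
  -1 + 0 = -1
  -1 + 6 = 5
  0 + 6 = 6
Collected distinct sums: {-6, -5, -1, 1, 5, 6}
|A +̂ A| = 6
(Reference bound: |A +̂ A| ≥ 2|A| - 3 for |A| ≥ 2, with |A| = 4 giving ≥ 5.)

|A +̂ A| = 6


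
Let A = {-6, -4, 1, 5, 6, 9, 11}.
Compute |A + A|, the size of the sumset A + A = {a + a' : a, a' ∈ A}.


A + A = {a + a' : a, a' ∈ A}; |A| = 7.
General bounds: 2|A| - 1 ≤ |A + A| ≤ |A|(|A|+1)/2, i.e. 13 ≤ |A + A| ≤ 28.
Lower bound 2|A|-1 is attained iff A is an arithmetic progression.
Enumerate sums a + a' for a ≤ a' (symmetric, so this suffices):
a = -6: -6+-6=-12, -6+-4=-10, -6+1=-5, -6+5=-1, -6+6=0, -6+9=3, -6+11=5
a = -4: -4+-4=-8, -4+1=-3, -4+5=1, -4+6=2, -4+9=5, -4+11=7
a = 1: 1+1=2, 1+5=6, 1+6=7, 1+9=10, 1+11=12
a = 5: 5+5=10, 5+6=11, 5+9=14, 5+11=16
a = 6: 6+6=12, 6+9=15, 6+11=17
a = 9: 9+9=18, 9+11=20
a = 11: 11+11=22
Distinct sums: {-12, -10, -8, -5, -3, -1, 0, 1, 2, 3, 5, 6, 7, 10, 11, 12, 14, 15, 16, 17, 18, 20, 22}
|A + A| = 23

|A + A| = 23


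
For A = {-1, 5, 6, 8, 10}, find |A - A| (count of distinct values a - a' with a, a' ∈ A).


A - A = {a - a' : a, a' ∈ A}; |A| = 5.
Bounds: 2|A|-1 ≤ |A - A| ≤ |A|² - |A| + 1, i.e. 9 ≤ |A - A| ≤ 21.
Note: 0 ∈ A - A always (from a - a). The set is symmetric: if d ∈ A - A then -d ∈ A - A.
Enumerate nonzero differences d = a - a' with a > a' (then include -d):
Positive differences: {1, 2, 3, 4, 5, 6, 7, 9, 11}
Full difference set: {0} ∪ (positive diffs) ∪ (negative diffs).
|A - A| = 1 + 2·9 = 19 (matches direct enumeration: 19).

|A - A| = 19


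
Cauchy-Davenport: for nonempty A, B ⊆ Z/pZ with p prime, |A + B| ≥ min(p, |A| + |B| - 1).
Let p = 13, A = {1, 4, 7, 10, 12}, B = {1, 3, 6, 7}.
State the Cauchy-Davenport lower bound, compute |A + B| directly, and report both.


Cauchy-Davenport: |A + B| ≥ min(p, |A| + |B| - 1) for A, B nonempty in Z/pZ.
|A| = 5, |B| = 4, p = 13.
CD lower bound = min(13, 5 + 4 - 1) = min(13, 8) = 8.
Compute A + B mod 13 directly:
a = 1: 1+1=2, 1+3=4, 1+6=7, 1+7=8
a = 4: 4+1=5, 4+3=7, 4+6=10, 4+7=11
a = 7: 7+1=8, 7+3=10, 7+6=0, 7+7=1
a = 10: 10+1=11, 10+3=0, 10+6=3, 10+7=4
a = 12: 12+1=0, 12+3=2, 12+6=5, 12+7=6
A + B = {0, 1, 2, 3, 4, 5, 6, 7, 8, 10, 11}, so |A + B| = 11.
Verify: 11 ≥ 8? Yes ✓.

CD lower bound = 8, actual |A + B| = 11.


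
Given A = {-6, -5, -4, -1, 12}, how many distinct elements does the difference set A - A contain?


A - A = {a - a' : a, a' ∈ A}; |A| = 5.
Bounds: 2|A|-1 ≤ |A - A| ≤ |A|² - |A| + 1, i.e. 9 ≤ |A - A| ≤ 21.
Note: 0 ∈ A - A always (from a - a). The set is symmetric: if d ∈ A - A then -d ∈ A - A.
Enumerate nonzero differences d = a - a' with a > a' (then include -d):
Positive differences: {1, 2, 3, 4, 5, 13, 16, 17, 18}
Full difference set: {0} ∪ (positive diffs) ∪ (negative diffs).
|A - A| = 1 + 2·9 = 19 (matches direct enumeration: 19).

|A - A| = 19


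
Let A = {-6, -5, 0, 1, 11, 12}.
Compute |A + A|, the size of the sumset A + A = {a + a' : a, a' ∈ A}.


A + A = {a + a' : a, a' ∈ A}; |A| = 6.
General bounds: 2|A| - 1 ≤ |A + A| ≤ |A|(|A|+1)/2, i.e. 11 ≤ |A + A| ≤ 21.
Lower bound 2|A|-1 is attained iff A is an arithmetic progression.
Enumerate sums a + a' for a ≤ a' (symmetric, so this suffices):
a = -6: -6+-6=-12, -6+-5=-11, -6+0=-6, -6+1=-5, -6+11=5, -6+12=6
a = -5: -5+-5=-10, -5+0=-5, -5+1=-4, -5+11=6, -5+12=7
a = 0: 0+0=0, 0+1=1, 0+11=11, 0+12=12
a = 1: 1+1=2, 1+11=12, 1+12=13
a = 11: 11+11=22, 11+12=23
a = 12: 12+12=24
Distinct sums: {-12, -11, -10, -6, -5, -4, 0, 1, 2, 5, 6, 7, 11, 12, 13, 22, 23, 24}
|A + A| = 18

|A + A| = 18


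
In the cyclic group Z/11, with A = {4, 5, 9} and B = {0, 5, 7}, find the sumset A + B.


Work in Z/11Z: reduce every sum a + b modulo 11.
Enumerate all 9 pairs:
a = 4: 4+0=4, 4+5=9, 4+7=0
a = 5: 5+0=5, 5+5=10, 5+7=1
a = 9: 9+0=9, 9+5=3, 9+7=5
Distinct residues collected: {0, 1, 3, 4, 5, 9, 10}
|A + B| = 7 (out of 11 total residues).

A + B = {0, 1, 3, 4, 5, 9, 10}


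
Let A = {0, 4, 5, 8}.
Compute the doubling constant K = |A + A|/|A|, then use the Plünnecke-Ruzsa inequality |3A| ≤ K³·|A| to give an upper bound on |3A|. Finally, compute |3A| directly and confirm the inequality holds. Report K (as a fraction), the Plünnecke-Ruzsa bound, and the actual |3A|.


|A| = 4.
Step 1: Compute A + A by enumerating all 16 pairs.
A + A = {0, 4, 5, 8, 9, 10, 12, 13, 16}, so |A + A| = 9.
Step 2: Doubling constant K = |A + A|/|A| = 9/4 = 9/4 ≈ 2.2500.
Step 3: Plünnecke-Ruzsa gives |3A| ≤ K³·|A| = (2.2500)³ · 4 ≈ 45.5625.
Step 4: Compute 3A = A + A + A directly by enumerating all triples (a,b,c) ∈ A³; |3A| = 16.
Step 5: Check 16 ≤ 45.5625? Yes ✓.

K = 9/4, Plünnecke-Ruzsa bound K³|A| ≈ 45.5625, |3A| = 16, inequality holds.


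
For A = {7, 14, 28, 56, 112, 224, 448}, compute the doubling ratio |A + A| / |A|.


|A| = 7.
Compute A + A by enumerating all 49 pairs.
A + A = {14, 21, 28, 35, 42, 56, 63, 70, 84, 112, 119, 126, 140, 168, 224, 231, 238, 252, 280, 336, 448, 455, 462, 476, 504, 560, 672, 896}, so |A + A| = 28.
K = |A + A| / |A| = 28/7 = 4/1 ≈ 4.0000.
Reference: AP of size 7 gives K = 13/7 ≈ 1.8571; a fully generic set of size 7 gives K ≈ 4.0000.

|A| = 7, |A + A| = 28, K = 28/7 = 4/1.


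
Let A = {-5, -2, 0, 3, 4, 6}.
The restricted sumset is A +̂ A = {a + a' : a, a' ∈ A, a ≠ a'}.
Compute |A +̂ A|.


Restricted sumset: A +̂ A = {a + a' : a ∈ A, a' ∈ A, a ≠ a'}.
Equivalently, take A + A and drop any sum 2a that is achievable ONLY as a + a for a ∈ A (i.e. sums representable only with equal summands).
Enumerate pairs (a, a') with a < a' (symmetric, so each unordered pair gives one sum; this covers all a ≠ a'):
  -5 + -2 = -7
  -5 + 0 = -5
  -5 + 3 = -2
  -5 + 4 = -1
  -5 + 6 = 1
  -2 + 0 = -2
  -2 + 3 = 1
  -2 + 4 = 2
  -2 + 6 = 4
  0 + 3 = 3
  0 + 4 = 4
  0 + 6 = 6
  3 + 4 = 7
  3 + 6 = 9
  4 + 6 = 10
Collected distinct sums: {-7, -5, -2, -1, 1, 2, 3, 4, 6, 7, 9, 10}
|A +̂ A| = 12
(Reference bound: |A +̂ A| ≥ 2|A| - 3 for |A| ≥ 2, with |A| = 6 giving ≥ 9.)

|A +̂ A| = 12


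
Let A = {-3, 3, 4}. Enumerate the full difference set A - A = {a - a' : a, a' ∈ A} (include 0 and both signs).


A - A = {a - a' : a, a' ∈ A}.
Compute a - a' for each ordered pair (a, a'):
a = -3: -3--3=0, -3-3=-6, -3-4=-7
a = 3: 3--3=6, 3-3=0, 3-4=-1
a = 4: 4--3=7, 4-3=1, 4-4=0
Collecting distinct values (and noting 0 appears from a-a):
A - A = {-7, -6, -1, 0, 1, 6, 7}
|A - A| = 7

A - A = {-7, -6, -1, 0, 1, 6, 7}


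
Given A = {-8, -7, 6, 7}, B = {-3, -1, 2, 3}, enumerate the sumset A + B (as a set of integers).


A + B = {a + b : a ∈ A, b ∈ B}.
Enumerate all |A|·|B| = 4·4 = 16 pairs (a, b) and collect distinct sums.
a = -8: -8+-3=-11, -8+-1=-9, -8+2=-6, -8+3=-5
a = -7: -7+-3=-10, -7+-1=-8, -7+2=-5, -7+3=-4
a = 6: 6+-3=3, 6+-1=5, 6+2=8, 6+3=9
a = 7: 7+-3=4, 7+-1=6, 7+2=9, 7+3=10
Collecting distinct sums: A + B = {-11, -10, -9, -8, -6, -5, -4, 3, 4, 5, 6, 8, 9, 10}
|A + B| = 14

A + B = {-11, -10, -9, -8, -6, -5, -4, 3, 4, 5, 6, 8, 9, 10}


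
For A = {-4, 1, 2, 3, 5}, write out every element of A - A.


A - A = {a - a' : a, a' ∈ A}.
Compute a - a' for each ordered pair (a, a'):
a = -4: -4--4=0, -4-1=-5, -4-2=-6, -4-3=-7, -4-5=-9
a = 1: 1--4=5, 1-1=0, 1-2=-1, 1-3=-2, 1-5=-4
a = 2: 2--4=6, 2-1=1, 2-2=0, 2-3=-1, 2-5=-3
a = 3: 3--4=7, 3-1=2, 3-2=1, 3-3=0, 3-5=-2
a = 5: 5--4=9, 5-1=4, 5-2=3, 5-3=2, 5-5=0
Collecting distinct values (and noting 0 appears from a-a):
A - A = {-9, -7, -6, -5, -4, -3, -2, -1, 0, 1, 2, 3, 4, 5, 6, 7, 9}
|A - A| = 17

A - A = {-9, -7, -6, -5, -4, -3, -2, -1, 0, 1, 2, 3, 4, 5, 6, 7, 9}


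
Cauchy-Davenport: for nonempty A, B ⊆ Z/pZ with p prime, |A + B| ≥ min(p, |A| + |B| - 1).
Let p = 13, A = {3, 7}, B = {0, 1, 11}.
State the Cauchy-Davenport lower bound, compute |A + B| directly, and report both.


Cauchy-Davenport: |A + B| ≥ min(p, |A| + |B| - 1) for A, B nonempty in Z/pZ.
|A| = 2, |B| = 3, p = 13.
CD lower bound = min(13, 2 + 3 - 1) = min(13, 4) = 4.
Compute A + B mod 13 directly:
a = 3: 3+0=3, 3+1=4, 3+11=1
a = 7: 7+0=7, 7+1=8, 7+11=5
A + B = {1, 3, 4, 5, 7, 8}, so |A + B| = 6.
Verify: 6 ≥ 4? Yes ✓.

CD lower bound = 4, actual |A + B| = 6.


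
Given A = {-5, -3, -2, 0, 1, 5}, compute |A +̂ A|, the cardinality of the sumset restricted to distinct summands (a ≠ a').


Restricted sumset: A +̂ A = {a + a' : a ∈ A, a' ∈ A, a ≠ a'}.
Equivalently, take A + A and drop any sum 2a that is achievable ONLY as a + a for a ∈ A (i.e. sums representable only with equal summands).
Enumerate pairs (a, a') with a < a' (symmetric, so each unordered pair gives one sum; this covers all a ≠ a'):
  -5 + -3 = -8
  -5 + -2 = -7
  -5 + 0 = -5
  -5 + 1 = -4
  -5 + 5 = 0
  -3 + -2 = -5
  -3 + 0 = -3
  -3 + 1 = -2
  -3 + 5 = 2
  -2 + 0 = -2
  -2 + 1 = -1
  -2 + 5 = 3
  0 + 1 = 1
  0 + 5 = 5
  1 + 5 = 6
Collected distinct sums: {-8, -7, -5, -4, -3, -2, -1, 0, 1, 2, 3, 5, 6}
|A +̂ A| = 13
(Reference bound: |A +̂ A| ≥ 2|A| - 3 for |A| ≥ 2, with |A| = 6 giving ≥ 9.)

|A +̂ A| = 13


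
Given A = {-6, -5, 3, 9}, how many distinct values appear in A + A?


A + A = {a + a' : a, a' ∈ A}; |A| = 4.
General bounds: 2|A| - 1 ≤ |A + A| ≤ |A|(|A|+1)/2, i.e. 7 ≤ |A + A| ≤ 10.
Lower bound 2|A|-1 is attained iff A is an arithmetic progression.
Enumerate sums a + a' for a ≤ a' (symmetric, so this suffices):
a = -6: -6+-6=-12, -6+-5=-11, -6+3=-3, -6+9=3
a = -5: -5+-5=-10, -5+3=-2, -5+9=4
a = 3: 3+3=6, 3+9=12
a = 9: 9+9=18
Distinct sums: {-12, -11, -10, -3, -2, 3, 4, 6, 12, 18}
|A + A| = 10

|A + A| = 10


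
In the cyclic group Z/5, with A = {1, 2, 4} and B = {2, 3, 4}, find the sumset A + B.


Work in Z/5Z: reduce every sum a + b modulo 5.
Enumerate all 9 pairs:
a = 1: 1+2=3, 1+3=4, 1+4=0
a = 2: 2+2=4, 2+3=0, 2+4=1
a = 4: 4+2=1, 4+3=2, 4+4=3
Distinct residues collected: {0, 1, 2, 3, 4}
|A + B| = 5 (out of 5 total residues).

A + B = {0, 1, 2, 3, 4}


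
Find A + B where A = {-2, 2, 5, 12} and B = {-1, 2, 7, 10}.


A + B = {a + b : a ∈ A, b ∈ B}.
Enumerate all |A|·|B| = 4·4 = 16 pairs (a, b) and collect distinct sums.
a = -2: -2+-1=-3, -2+2=0, -2+7=5, -2+10=8
a = 2: 2+-1=1, 2+2=4, 2+7=9, 2+10=12
a = 5: 5+-1=4, 5+2=7, 5+7=12, 5+10=15
a = 12: 12+-1=11, 12+2=14, 12+7=19, 12+10=22
Collecting distinct sums: A + B = {-3, 0, 1, 4, 5, 7, 8, 9, 11, 12, 14, 15, 19, 22}
|A + B| = 14

A + B = {-3, 0, 1, 4, 5, 7, 8, 9, 11, 12, 14, 15, 19, 22}


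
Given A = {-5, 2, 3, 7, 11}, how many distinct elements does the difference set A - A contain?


A - A = {a - a' : a, a' ∈ A}; |A| = 5.
Bounds: 2|A|-1 ≤ |A - A| ≤ |A|² - |A| + 1, i.e. 9 ≤ |A - A| ≤ 21.
Note: 0 ∈ A - A always (from a - a). The set is symmetric: if d ∈ A - A then -d ∈ A - A.
Enumerate nonzero differences d = a - a' with a > a' (then include -d):
Positive differences: {1, 4, 5, 7, 8, 9, 12, 16}
Full difference set: {0} ∪ (positive diffs) ∪ (negative diffs).
|A - A| = 1 + 2·8 = 17 (matches direct enumeration: 17).

|A - A| = 17


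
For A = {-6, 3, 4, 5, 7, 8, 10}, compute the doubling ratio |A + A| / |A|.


|A| = 7.
Compute A + A by enumerating all 49 pairs.
A + A = {-12, -3, -2, -1, 1, 2, 4, 6, 7, 8, 9, 10, 11, 12, 13, 14, 15, 16, 17, 18, 20}, so |A + A| = 21.
K = |A + A| / |A| = 21/7 = 3/1 ≈ 3.0000.
Reference: AP of size 7 gives K = 13/7 ≈ 1.8571; a fully generic set of size 7 gives K ≈ 4.0000.

|A| = 7, |A + A| = 21, K = 21/7 = 3/1.


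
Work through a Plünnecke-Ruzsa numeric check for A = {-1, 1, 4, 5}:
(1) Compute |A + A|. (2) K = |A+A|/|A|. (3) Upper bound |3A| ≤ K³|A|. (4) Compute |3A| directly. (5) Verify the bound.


|A| = 4.
Step 1: Compute A + A by enumerating all 16 pairs.
A + A = {-2, 0, 2, 3, 4, 5, 6, 8, 9, 10}, so |A + A| = 10.
Step 2: Doubling constant K = |A + A|/|A| = 10/4 = 10/4 ≈ 2.5000.
Step 3: Plünnecke-Ruzsa gives |3A| ≤ K³·|A| = (2.5000)³ · 4 ≈ 62.5000.
Step 4: Compute 3A = A + A + A directly by enumerating all triples (a,b,c) ∈ A³; |3A| = 17.
Step 5: Check 17 ≤ 62.5000? Yes ✓.

K = 10/4, Plünnecke-Ruzsa bound K³|A| ≈ 62.5000, |3A| = 17, inequality holds.


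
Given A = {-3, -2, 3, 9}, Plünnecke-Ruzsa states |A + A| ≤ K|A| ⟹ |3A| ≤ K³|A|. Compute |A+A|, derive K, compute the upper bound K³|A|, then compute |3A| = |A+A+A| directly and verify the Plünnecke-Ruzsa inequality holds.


|A| = 4.
Step 1: Compute A + A by enumerating all 16 pairs.
A + A = {-6, -5, -4, 0, 1, 6, 7, 12, 18}, so |A + A| = 9.
Step 2: Doubling constant K = |A + A|/|A| = 9/4 = 9/4 ≈ 2.2500.
Step 3: Plünnecke-Ruzsa gives |3A| ≤ K³·|A| = (2.2500)³ · 4 ≈ 45.5625.
Step 4: Compute 3A = A + A + A directly by enumerating all triples (a,b,c) ∈ A³; |3A| = 16.
Step 5: Check 16 ≤ 45.5625? Yes ✓.

K = 9/4, Plünnecke-Ruzsa bound K³|A| ≈ 45.5625, |3A| = 16, inequality holds.


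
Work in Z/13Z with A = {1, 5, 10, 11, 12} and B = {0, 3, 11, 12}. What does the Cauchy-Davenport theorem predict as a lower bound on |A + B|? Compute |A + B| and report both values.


Cauchy-Davenport: |A + B| ≥ min(p, |A| + |B| - 1) for A, B nonempty in Z/pZ.
|A| = 5, |B| = 4, p = 13.
CD lower bound = min(13, 5 + 4 - 1) = min(13, 8) = 8.
Compute A + B mod 13 directly:
a = 1: 1+0=1, 1+3=4, 1+11=12, 1+12=0
a = 5: 5+0=5, 5+3=8, 5+11=3, 5+12=4
a = 10: 10+0=10, 10+3=0, 10+11=8, 10+12=9
a = 11: 11+0=11, 11+3=1, 11+11=9, 11+12=10
a = 12: 12+0=12, 12+3=2, 12+11=10, 12+12=11
A + B = {0, 1, 2, 3, 4, 5, 8, 9, 10, 11, 12}, so |A + B| = 11.
Verify: 11 ≥ 8? Yes ✓.

CD lower bound = 8, actual |A + B| = 11.


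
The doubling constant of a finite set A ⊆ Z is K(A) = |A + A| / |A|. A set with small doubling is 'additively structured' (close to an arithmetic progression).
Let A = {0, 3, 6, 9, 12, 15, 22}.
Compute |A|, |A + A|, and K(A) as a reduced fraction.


|A| = 7.
Compute A + A by enumerating all 49 pairs.
A + A = {0, 3, 6, 9, 12, 15, 18, 21, 22, 24, 25, 27, 28, 30, 31, 34, 37, 44}, so |A + A| = 18.
K = |A + A| / |A| = 18/7 (already in lowest terms) ≈ 2.5714.
Reference: AP of size 7 gives K = 13/7 ≈ 1.8571; a fully generic set of size 7 gives K ≈ 4.0000.

|A| = 7, |A + A| = 18, K = 18/7.


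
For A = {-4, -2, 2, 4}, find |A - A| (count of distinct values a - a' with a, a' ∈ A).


A - A = {a - a' : a, a' ∈ A}; |A| = 4.
Bounds: 2|A|-1 ≤ |A - A| ≤ |A|² - |A| + 1, i.e. 7 ≤ |A - A| ≤ 13.
Note: 0 ∈ A - A always (from a - a). The set is symmetric: if d ∈ A - A then -d ∈ A - A.
Enumerate nonzero differences d = a - a' with a > a' (then include -d):
Positive differences: {2, 4, 6, 8}
Full difference set: {0} ∪ (positive diffs) ∪ (negative diffs).
|A - A| = 1 + 2·4 = 9 (matches direct enumeration: 9).

|A - A| = 9


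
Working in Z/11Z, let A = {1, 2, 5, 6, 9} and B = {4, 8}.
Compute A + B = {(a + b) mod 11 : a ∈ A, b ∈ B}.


Work in Z/11Z: reduce every sum a + b modulo 11.
Enumerate all 10 pairs:
a = 1: 1+4=5, 1+8=9
a = 2: 2+4=6, 2+8=10
a = 5: 5+4=9, 5+8=2
a = 6: 6+4=10, 6+8=3
a = 9: 9+4=2, 9+8=6
Distinct residues collected: {2, 3, 5, 6, 9, 10}
|A + B| = 6 (out of 11 total residues).

A + B = {2, 3, 5, 6, 9, 10}


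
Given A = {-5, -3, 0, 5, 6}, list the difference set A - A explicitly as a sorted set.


A - A = {a - a' : a, a' ∈ A}.
Compute a - a' for each ordered pair (a, a'):
a = -5: -5--5=0, -5--3=-2, -5-0=-5, -5-5=-10, -5-6=-11
a = -3: -3--5=2, -3--3=0, -3-0=-3, -3-5=-8, -3-6=-9
a = 0: 0--5=5, 0--3=3, 0-0=0, 0-5=-5, 0-6=-6
a = 5: 5--5=10, 5--3=8, 5-0=5, 5-5=0, 5-6=-1
a = 6: 6--5=11, 6--3=9, 6-0=6, 6-5=1, 6-6=0
Collecting distinct values (and noting 0 appears from a-a):
A - A = {-11, -10, -9, -8, -6, -5, -3, -2, -1, 0, 1, 2, 3, 5, 6, 8, 9, 10, 11}
|A - A| = 19

A - A = {-11, -10, -9, -8, -6, -5, -3, -2, -1, 0, 1, 2, 3, 5, 6, 8, 9, 10, 11}


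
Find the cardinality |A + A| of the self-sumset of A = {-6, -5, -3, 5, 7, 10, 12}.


A + A = {a + a' : a, a' ∈ A}; |A| = 7.
General bounds: 2|A| - 1 ≤ |A + A| ≤ |A|(|A|+1)/2, i.e. 13 ≤ |A + A| ≤ 28.
Lower bound 2|A|-1 is attained iff A is an arithmetic progression.
Enumerate sums a + a' for a ≤ a' (symmetric, so this suffices):
a = -6: -6+-6=-12, -6+-5=-11, -6+-3=-9, -6+5=-1, -6+7=1, -6+10=4, -6+12=6
a = -5: -5+-5=-10, -5+-3=-8, -5+5=0, -5+7=2, -5+10=5, -5+12=7
a = -3: -3+-3=-6, -3+5=2, -3+7=4, -3+10=7, -3+12=9
a = 5: 5+5=10, 5+7=12, 5+10=15, 5+12=17
a = 7: 7+7=14, 7+10=17, 7+12=19
a = 10: 10+10=20, 10+12=22
a = 12: 12+12=24
Distinct sums: {-12, -11, -10, -9, -8, -6, -1, 0, 1, 2, 4, 5, 6, 7, 9, 10, 12, 14, 15, 17, 19, 20, 22, 24}
|A + A| = 24

|A + A| = 24


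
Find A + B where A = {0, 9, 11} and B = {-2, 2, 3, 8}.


A + B = {a + b : a ∈ A, b ∈ B}.
Enumerate all |A|·|B| = 3·4 = 12 pairs (a, b) and collect distinct sums.
a = 0: 0+-2=-2, 0+2=2, 0+3=3, 0+8=8
a = 9: 9+-2=7, 9+2=11, 9+3=12, 9+8=17
a = 11: 11+-2=9, 11+2=13, 11+3=14, 11+8=19
Collecting distinct sums: A + B = {-2, 2, 3, 7, 8, 9, 11, 12, 13, 14, 17, 19}
|A + B| = 12

A + B = {-2, 2, 3, 7, 8, 9, 11, 12, 13, 14, 17, 19}


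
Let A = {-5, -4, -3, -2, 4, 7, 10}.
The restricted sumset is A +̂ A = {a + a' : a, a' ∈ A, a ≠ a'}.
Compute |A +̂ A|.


Restricted sumset: A +̂ A = {a + a' : a ∈ A, a' ∈ A, a ≠ a'}.
Equivalently, take A + A and drop any sum 2a that is achievable ONLY as a + a for a ∈ A (i.e. sums representable only with equal summands).
Enumerate pairs (a, a') with a < a' (symmetric, so each unordered pair gives one sum; this covers all a ≠ a'):
  -5 + -4 = -9
  -5 + -3 = -8
  -5 + -2 = -7
  -5 + 4 = -1
  -5 + 7 = 2
  -5 + 10 = 5
  -4 + -3 = -7
  -4 + -2 = -6
  -4 + 4 = 0
  -4 + 7 = 3
  -4 + 10 = 6
  -3 + -2 = -5
  -3 + 4 = 1
  -3 + 7 = 4
  -3 + 10 = 7
  -2 + 4 = 2
  -2 + 7 = 5
  -2 + 10 = 8
  4 + 7 = 11
  4 + 10 = 14
  7 + 10 = 17
Collected distinct sums: {-9, -8, -7, -6, -5, -1, 0, 1, 2, 3, 4, 5, 6, 7, 8, 11, 14, 17}
|A +̂ A| = 18
(Reference bound: |A +̂ A| ≥ 2|A| - 3 for |A| ≥ 2, with |A| = 7 giving ≥ 11.)

|A +̂ A| = 18


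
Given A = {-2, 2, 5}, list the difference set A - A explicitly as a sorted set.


A - A = {a - a' : a, a' ∈ A}.
Compute a - a' for each ordered pair (a, a'):
a = -2: -2--2=0, -2-2=-4, -2-5=-7
a = 2: 2--2=4, 2-2=0, 2-5=-3
a = 5: 5--2=7, 5-2=3, 5-5=0
Collecting distinct values (and noting 0 appears from a-a):
A - A = {-7, -4, -3, 0, 3, 4, 7}
|A - A| = 7

A - A = {-7, -4, -3, 0, 3, 4, 7}


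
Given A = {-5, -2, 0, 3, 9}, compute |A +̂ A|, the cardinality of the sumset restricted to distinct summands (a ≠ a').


Restricted sumset: A +̂ A = {a + a' : a ∈ A, a' ∈ A, a ≠ a'}.
Equivalently, take A + A and drop any sum 2a that is achievable ONLY as a + a for a ∈ A (i.e. sums representable only with equal summands).
Enumerate pairs (a, a') with a < a' (symmetric, so each unordered pair gives one sum; this covers all a ≠ a'):
  -5 + -2 = -7
  -5 + 0 = -5
  -5 + 3 = -2
  -5 + 9 = 4
  -2 + 0 = -2
  -2 + 3 = 1
  -2 + 9 = 7
  0 + 3 = 3
  0 + 9 = 9
  3 + 9 = 12
Collected distinct sums: {-7, -5, -2, 1, 3, 4, 7, 9, 12}
|A +̂ A| = 9
(Reference bound: |A +̂ A| ≥ 2|A| - 3 for |A| ≥ 2, with |A| = 5 giving ≥ 7.)

|A +̂ A| = 9


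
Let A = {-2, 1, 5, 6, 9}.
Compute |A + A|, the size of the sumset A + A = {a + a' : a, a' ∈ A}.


A + A = {a + a' : a, a' ∈ A}; |A| = 5.
General bounds: 2|A| - 1 ≤ |A + A| ≤ |A|(|A|+1)/2, i.e. 9 ≤ |A + A| ≤ 15.
Lower bound 2|A|-1 is attained iff A is an arithmetic progression.
Enumerate sums a + a' for a ≤ a' (symmetric, so this suffices):
a = -2: -2+-2=-4, -2+1=-1, -2+5=3, -2+6=4, -2+9=7
a = 1: 1+1=2, 1+5=6, 1+6=7, 1+9=10
a = 5: 5+5=10, 5+6=11, 5+9=14
a = 6: 6+6=12, 6+9=15
a = 9: 9+9=18
Distinct sums: {-4, -1, 2, 3, 4, 6, 7, 10, 11, 12, 14, 15, 18}
|A + A| = 13

|A + A| = 13


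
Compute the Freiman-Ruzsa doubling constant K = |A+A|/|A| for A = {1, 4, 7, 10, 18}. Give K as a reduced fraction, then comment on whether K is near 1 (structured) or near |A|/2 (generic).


|A| = 5.
Compute A + A by enumerating all 25 pairs.
A + A = {2, 5, 8, 11, 14, 17, 19, 20, 22, 25, 28, 36}, so |A + A| = 12.
K = |A + A| / |A| = 12/5 (already in lowest terms) ≈ 2.4000.
Reference: AP of size 5 gives K = 9/5 ≈ 1.8000; a fully generic set of size 5 gives K ≈ 3.0000.

|A| = 5, |A + A| = 12, K = 12/5.


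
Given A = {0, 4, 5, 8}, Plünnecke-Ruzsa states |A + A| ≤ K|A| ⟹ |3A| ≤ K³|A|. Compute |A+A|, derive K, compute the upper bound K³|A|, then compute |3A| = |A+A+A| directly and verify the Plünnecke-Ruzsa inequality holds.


|A| = 4.
Step 1: Compute A + A by enumerating all 16 pairs.
A + A = {0, 4, 5, 8, 9, 10, 12, 13, 16}, so |A + A| = 9.
Step 2: Doubling constant K = |A + A|/|A| = 9/4 = 9/4 ≈ 2.2500.
Step 3: Plünnecke-Ruzsa gives |3A| ≤ K³·|A| = (2.2500)³ · 4 ≈ 45.5625.
Step 4: Compute 3A = A + A + A directly by enumerating all triples (a,b,c) ∈ A³; |3A| = 16.
Step 5: Check 16 ≤ 45.5625? Yes ✓.

K = 9/4, Plünnecke-Ruzsa bound K³|A| ≈ 45.5625, |3A| = 16, inequality holds.


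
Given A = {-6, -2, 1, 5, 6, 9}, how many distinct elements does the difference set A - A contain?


A - A = {a - a' : a, a' ∈ A}; |A| = 6.
Bounds: 2|A|-1 ≤ |A - A| ≤ |A|² - |A| + 1, i.e. 11 ≤ |A - A| ≤ 31.
Note: 0 ∈ A - A always (from a - a). The set is symmetric: if d ∈ A - A then -d ∈ A - A.
Enumerate nonzero differences d = a - a' with a > a' (then include -d):
Positive differences: {1, 3, 4, 5, 7, 8, 11, 12, 15}
Full difference set: {0} ∪ (positive diffs) ∪ (negative diffs).
|A - A| = 1 + 2·9 = 19 (matches direct enumeration: 19).

|A - A| = 19


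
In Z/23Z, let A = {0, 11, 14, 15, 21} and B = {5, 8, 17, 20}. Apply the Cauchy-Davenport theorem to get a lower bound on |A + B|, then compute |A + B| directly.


Cauchy-Davenport: |A + B| ≥ min(p, |A| + |B| - 1) for A, B nonempty in Z/pZ.
|A| = 5, |B| = 4, p = 23.
CD lower bound = min(23, 5 + 4 - 1) = min(23, 8) = 8.
Compute A + B mod 23 directly:
a = 0: 0+5=5, 0+8=8, 0+17=17, 0+20=20
a = 11: 11+5=16, 11+8=19, 11+17=5, 11+20=8
a = 14: 14+5=19, 14+8=22, 14+17=8, 14+20=11
a = 15: 15+5=20, 15+8=0, 15+17=9, 15+20=12
a = 21: 21+5=3, 21+8=6, 21+17=15, 21+20=18
A + B = {0, 3, 5, 6, 8, 9, 11, 12, 15, 16, 17, 18, 19, 20, 22}, so |A + B| = 15.
Verify: 15 ≥ 8? Yes ✓.

CD lower bound = 8, actual |A + B| = 15.


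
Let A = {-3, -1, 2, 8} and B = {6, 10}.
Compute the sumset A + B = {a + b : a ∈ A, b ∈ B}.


A + B = {a + b : a ∈ A, b ∈ B}.
Enumerate all |A|·|B| = 4·2 = 8 pairs (a, b) and collect distinct sums.
a = -3: -3+6=3, -3+10=7
a = -1: -1+6=5, -1+10=9
a = 2: 2+6=8, 2+10=12
a = 8: 8+6=14, 8+10=18
Collecting distinct sums: A + B = {3, 5, 7, 8, 9, 12, 14, 18}
|A + B| = 8

A + B = {3, 5, 7, 8, 9, 12, 14, 18}


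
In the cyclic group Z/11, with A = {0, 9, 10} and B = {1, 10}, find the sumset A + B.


Work in Z/11Z: reduce every sum a + b modulo 11.
Enumerate all 6 pairs:
a = 0: 0+1=1, 0+10=10
a = 9: 9+1=10, 9+10=8
a = 10: 10+1=0, 10+10=9
Distinct residues collected: {0, 1, 8, 9, 10}
|A + B| = 5 (out of 11 total residues).

A + B = {0, 1, 8, 9, 10}


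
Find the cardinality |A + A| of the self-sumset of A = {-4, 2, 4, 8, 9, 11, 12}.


A + A = {a + a' : a, a' ∈ A}; |A| = 7.
General bounds: 2|A| - 1 ≤ |A + A| ≤ |A|(|A|+1)/2, i.e. 13 ≤ |A + A| ≤ 28.
Lower bound 2|A|-1 is attained iff A is an arithmetic progression.
Enumerate sums a + a' for a ≤ a' (symmetric, so this suffices):
a = -4: -4+-4=-8, -4+2=-2, -4+4=0, -4+8=4, -4+9=5, -4+11=7, -4+12=8
a = 2: 2+2=4, 2+4=6, 2+8=10, 2+9=11, 2+11=13, 2+12=14
a = 4: 4+4=8, 4+8=12, 4+9=13, 4+11=15, 4+12=16
a = 8: 8+8=16, 8+9=17, 8+11=19, 8+12=20
a = 9: 9+9=18, 9+11=20, 9+12=21
a = 11: 11+11=22, 11+12=23
a = 12: 12+12=24
Distinct sums: {-8, -2, 0, 4, 5, 6, 7, 8, 10, 11, 12, 13, 14, 15, 16, 17, 18, 19, 20, 21, 22, 23, 24}
|A + A| = 23

|A + A| = 23


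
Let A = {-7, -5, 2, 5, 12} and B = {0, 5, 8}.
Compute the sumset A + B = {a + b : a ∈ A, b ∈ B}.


A + B = {a + b : a ∈ A, b ∈ B}.
Enumerate all |A|·|B| = 5·3 = 15 pairs (a, b) and collect distinct sums.
a = -7: -7+0=-7, -7+5=-2, -7+8=1
a = -5: -5+0=-5, -5+5=0, -5+8=3
a = 2: 2+0=2, 2+5=7, 2+8=10
a = 5: 5+0=5, 5+5=10, 5+8=13
a = 12: 12+0=12, 12+5=17, 12+8=20
Collecting distinct sums: A + B = {-7, -5, -2, 0, 1, 2, 3, 5, 7, 10, 12, 13, 17, 20}
|A + B| = 14

A + B = {-7, -5, -2, 0, 1, 2, 3, 5, 7, 10, 12, 13, 17, 20}


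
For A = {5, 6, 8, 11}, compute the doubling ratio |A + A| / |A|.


|A| = 4.
Compute A + A by enumerating all 16 pairs.
A + A = {10, 11, 12, 13, 14, 16, 17, 19, 22}, so |A + A| = 9.
K = |A + A| / |A| = 9/4 (already in lowest terms) ≈ 2.2500.
Reference: AP of size 4 gives K = 7/4 ≈ 1.7500; a fully generic set of size 4 gives K ≈ 2.5000.

|A| = 4, |A + A| = 9, K = 9/4.


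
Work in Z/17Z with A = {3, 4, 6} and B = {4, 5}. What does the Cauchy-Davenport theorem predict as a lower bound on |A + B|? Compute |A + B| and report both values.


Cauchy-Davenport: |A + B| ≥ min(p, |A| + |B| - 1) for A, B nonempty in Z/pZ.
|A| = 3, |B| = 2, p = 17.
CD lower bound = min(17, 3 + 2 - 1) = min(17, 4) = 4.
Compute A + B mod 17 directly:
a = 3: 3+4=7, 3+5=8
a = 4: 4+4=8, 4+5=9
a = 6: 6+4=10, 6+5=11
A + B = {7, 8, 9, 10, 11}, so |A + B| = 5.
Verify: 5 ≥ 4? Yes ✓.

CD lower bound = 4, actual |A + B| = 5.


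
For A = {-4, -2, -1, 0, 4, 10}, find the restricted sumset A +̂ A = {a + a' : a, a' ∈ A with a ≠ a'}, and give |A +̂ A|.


Restricted sumset: A +̂ A = {a + a' : a ∈ A, a' ∈ A, a ≠ a'}.
Equivalently, take A + A and drop any sum 2a that is achievable ONLY as a + a for a ∈ A (i.e. sums representable only with equal summands).
Enumerate pairs (a, a') with a < a' (symmetric, so each unordered pair gives one sum; this covers all a ≠ a'):
  -4 + -2 = -6
  -4 + -1 = -5
  -4 + 0 = -4
  -4 + 4 = 0
  -4 + 10 = 6
  -2 + -1 = -3
  -2 + 0 = -2
  -2 + 4 = 2
  -2 + 10 = 8
  -1 + 0 = -1
  -1 + 4 = 3
  -1 + 10 = 9
  0 + 4 = 4
  0 + 10 = 10
  4 + 10 = 14
Collected distinct sums: {-6, -5, -4, -3, -2, -1, 0, 2, 3, 4, 6, 8, 9, 10, 14}
|A +̂ A| = 15
(Reference bound: |A +̂ A| ≥ 2|A| - 3 for |A| ≥ 2, with |A| = 6 giving ≥ 9.)

|A +̂ A| = 15


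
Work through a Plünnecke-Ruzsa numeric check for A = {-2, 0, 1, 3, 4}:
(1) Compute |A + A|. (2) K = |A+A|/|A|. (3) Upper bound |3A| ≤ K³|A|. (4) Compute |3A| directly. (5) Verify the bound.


|A| = 5.
Step 1: Compute A + A by enumerating all 25 pairs.
A + A = {-4, -2, -1, 0, 1, 2, 3, 4, 5, 6, 7, 8}, so |A + A| = 12.
Step 2: Doubling constant K = |A + A|/|A| = 12/5 = 12/5 ≈ 2.4000.
Step 3: Plünnecke-Ruzsa gives |3A| ≤ K³·|A| = (2.4000)³ · 5 ≈ 69.1200.
Step 4: Compute 3A = A + A + A directly by enumerating all triples (a,b,c) ∈ A³; |3A| = 18.
Step 5: Check 18 ≤ 69.1200? Yes ✓.

K = 12/5, Plünnecke-Ruzsa bound K³|A| ≈ 69.1200, |3A| = 18, inequality holds.


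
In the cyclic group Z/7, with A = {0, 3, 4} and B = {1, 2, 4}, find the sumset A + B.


Work in Z/7Z: reduce every sum a + b modulo 7.
Enumerate all 9 pairs:
a = 0: 0+1=1, 0+2=2, 0+4=4
a = 3: 3+1=4, 3+2=5, 3+4=0
a = 4: 4+1=5, 4+2=6, 4+4=1
Distinct residues collected: {0, 1, 2, 4, 5, 6}
|A + B| = 6 (out of 7 total residues).

A + B = {0, 1, 2, 4, 5, 6}


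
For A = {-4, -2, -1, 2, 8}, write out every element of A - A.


A - A = {a - a' : a, a' ∈ A}.
Compute a - a' for each ordered pair (a, a'):
a = -4: -4--4=0, -4--2=-2, -4--1=-3, -4-2=-6, -4-8=-12
a = -2: -2--4=2, -2--2=0, -2--1=-1, -2-2=-4, -2-8=-10
a = -1: -1--4=3, -1--2=1, -1--1=0, -1-2=-3, -1-8=-9
a = 2: 2--4=6, 2--2=4, 2--1=3, 2-2=0, 2-8=-6
a = 8: 8--4=12, 8--2=10, 8--1=9, 8-2=6, 8-8=0
Collecting distinct values (and noting 0 appears from a-a):
A - A = {-12, -10, -9, -6, -4, -3, -2, -1, 0, 1, 2, 3, 4, 6, 9, 10, 12}
|A - A| = 17

A - A = {-12, -10, -9, -6, -4, -3, -2, -1, 0, 1, 2, 3, 4, 6, 9, 10, 12}


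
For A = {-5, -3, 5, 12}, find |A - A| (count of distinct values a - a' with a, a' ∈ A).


A - A = {a - a' : a, a' ∈ A}; |A| = 4.
Bounds: 2|A|-1 ≤ |A - A| ≤ |A|² - |A| + 1, i.e. 7 ≤ |A - A| ≤ 13.
Note: 0 ∈ A - A always (from a - a). The set is symmetric: if d ∈ A - A then -d ∈ A - A.
Enumerate nonzero differences d = a - a' with a > a' (then include -d):
Positive differences: {2, 7, 8, 10, 15, 17}
Full difference set: {0} ∪ (positive diffs) ∪ (negative diffs).
|A - A| = 1 + 2·6 = 13 (matches direct enumeration: 13).

|A - A| = 13


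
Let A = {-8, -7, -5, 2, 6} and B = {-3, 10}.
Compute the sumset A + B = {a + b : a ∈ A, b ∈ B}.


A + B = {a + b : a ∈ A, b ∈ B}.
Enumerate all |A|·|B| = 5·2 = 10 pairs (a, b) and collect distinct sums.
a = -8: -8+-3=-11, -8+10=2
a = -7: -7+-3=-10, -7+10=3
a = -5: -5+-3=-8, -5+10=5
a = 2: 2+-3=-1, 2+10=12
a = 6: 6+-3=3, 6+10=16
Collecting distinct sums: A + B = {-11, -10, -8, -1, 2, 3, 5, 12, 16}
|A + B| = 9

A + B = {-11, -10, -8, -1, 2, 3, 5, 12, 16}


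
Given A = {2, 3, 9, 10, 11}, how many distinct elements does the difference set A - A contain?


A - A = {a - a' : a, a' ∈ A}; |A| = 5.
Bounds: 2|A|-1 ≤ |A - A| ≤ |A|² - |A| + 1, i.e. 9 ≤ |A - A| ≤ 21.
Note: 0 ∈ A - A always (from a - a). The set is symmetric: if d ∈ A - A then -d ∈ A - A.
Enumerate nonzero differences d = a - a' with a > a' (then include -d):
Positive differences: {1, 2, 6, 7, 8, 9}
Full difference set: {0} ∪ (positive diffs) ∪ (negative diffs).
|A - A| = 1 + 2·6 = 13 (matches direct enumeration: 13).

|A - A| = 13


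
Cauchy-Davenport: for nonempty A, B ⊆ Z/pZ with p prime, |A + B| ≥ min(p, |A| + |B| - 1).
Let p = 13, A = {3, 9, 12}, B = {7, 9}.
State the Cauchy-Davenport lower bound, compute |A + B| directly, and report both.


Cauchy-Davenport: |A + B| ≥ min(p, |A| + |B| - 1) for A, B nonempty in Z/pZ.
|A| = 3, |B| = 2, p = 13.
CD lower bound = min(13, 3 + 2 - 1) = min(13, 4) = 4.
Compute A + B mod 13 directly:
a = 3: 3+7=10, 3+9=12
a = 9: 9+7=3, 9+9=5
a = 12: 12+7=6, 12+9=8
A + B = {3, 5, 6, 8, 10, 12}, so |A + B| = 6.
Verify: 6 ≥ 4? Yes ✓.

CD lower bound = 4, actual |A + B| = 6.


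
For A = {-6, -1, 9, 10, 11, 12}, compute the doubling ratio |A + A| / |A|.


|A| = 6.
Compute A + A by enumerating all 36 pairs.
A + A = {-12, -7, -2, 3, 4, 5, 6, 8, 9, 10, 11, 18, 19, 20, 21, 22, 23, 24}, so |A + A| = 18.
K = |A + A| / |A| = 18/6 = 3/1 ≈ 3.0000.
Reference: AP of size 6 gives K = 11/6 ≈ 1.8333; a fully generic set of size 6 gives K ≈ 3.5000.

|A| = 6, |A + A| = 18, K = 18/6 = 3/1.


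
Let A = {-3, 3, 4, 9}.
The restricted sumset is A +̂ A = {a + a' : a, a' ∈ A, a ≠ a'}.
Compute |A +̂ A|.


Restricted sumset: A +̂ A = {a + a' : a ∈ A, a' ∈ A, a ≠ a'}.
Equivalently, take A + A and drop any sum 2a that is achievable ONLY as a + a for a ∈ A (i.e. sums representable only with equal summands).
Enumerate pairs (a, a') with a < a' (symmetric, so each unordered pair gives one sum; this covers all a ≠ a'):
  -3 + 3 = 0
  -3 + 4 = 1
  -3 + 9 = 6
  3 + 4 = 7
  3 + 9 = 12
  4 + 9 = 13
Collected distinct sums: {0, 1, 6, 7, 12, 13}
|A +̂ A| = 6
(Reference bound: |A +̂ A| ≥ 2|A| - 3 for |A| ≥ 2, with |A| = 4 giving ≥ 5.)

|A +̂ A| = 6


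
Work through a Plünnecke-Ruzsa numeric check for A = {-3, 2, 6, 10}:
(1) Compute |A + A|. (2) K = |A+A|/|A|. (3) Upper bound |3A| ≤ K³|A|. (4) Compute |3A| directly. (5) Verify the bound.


|A| = 4.
Step 1: Compute A + A by enumerating all 16 pairs.
A + A = {-6, -1, 3, 4, 7, 8, 12, 16, 20}, so |A + A| = 9.
Step 2: Doubling constant K = |A + A|/|A| = 9/4 = 9/4 ≈ 2.2500.
Step 3: Plünnecke-Ruzsa gives |3A| ≤ K³·|A| = (2.2500)³ · 4 ≈ 45.5625.
Step 4: Compute 3A = A + A + A directly by enumerating all triples (a,b,c) ∈ A³; |3A| = 16.
Step 5: Check 16 ≤ 45.5625? Yes ✓.

K = 9/4, Plünnecke-Ruzsa bound K³|A| ≈ 45.5625, |3A| = 16, inequality holds.


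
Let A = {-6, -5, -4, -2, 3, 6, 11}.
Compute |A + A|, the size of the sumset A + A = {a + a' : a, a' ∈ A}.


A + A = {a + a' : a, a' ∈ A}; |A| = 7.
General bounds: 2|A| - 1 ≤ |A + A| ≤ |A|(|A|+1)/2, i.e. 13 ≤ |A + A| ≤ 28.
Lower bound 2|A|-1 is attained iff A is an arithmetic progression.
Enumerate sums a + a' for a ≤ a' (symmetric, so this suffices):
a = -6: -6+-6=-12, -6+-5=-11, -6+-4=-10, -6+-2=-8, -6+3=-3, -6+6=0, -6+11=5
a = -5: -5+-5=-10, -5+-4=-9, -5+-2=-7, -5+3=-2, -5+6=1, -5+11=6
a = -4: -4+-4=-8, -4+-2=-6, -4+3=-1, -4+6=2, -4+11=7
a = -2: -2+-2=-4, -2+3=1, -2+6=4, -2+11=9
a = 3: 3+3=6, 3+6=9, 3+11=14
a = 6: 6+6=12, 6+11=17
a = 11: 11+11=22
Distinct sums: {-12, -11, -10, -9, -8, -7, -6, -4, -3, -2, -1, 0, 1, 2, 4, 5, 6, 7, 9, 12, 14, 17, 22}
|A + A| = 23

|A + A| = 23


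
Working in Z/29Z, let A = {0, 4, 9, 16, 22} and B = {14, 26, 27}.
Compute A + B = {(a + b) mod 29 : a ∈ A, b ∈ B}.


Work in Z/29Z: reduce every sum a + b modulo 29.
Enumerate all 15 pairs:
a = 0: 0+14=14, 0+26=26, 0+27=27
a = 4: 4+14=18, 4+26=1, 4+27=2
a = 9: 9+14=23, 9+26=6, 9+27=7
a = 16: 16+14=1, 16+26=13, 16+27=14
a = 22: 22+14=7, 22+26=19, 22+27=20
Distinct residues collected: {1, 2, 6, 7, 13, 14, 18, 19, 20, 23, 26, 27}
|A + B| = 12 (out of 29 total residues).

A + B = {1, 2, 6, 7, 13, 14, 18, 19, 20, 23, 26, 27}


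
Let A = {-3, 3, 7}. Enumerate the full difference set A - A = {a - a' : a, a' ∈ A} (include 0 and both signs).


A - A = {a - a' : a, a' ∈ A}.
Compute a - a' for each ordered pair (a, a'):
a = -3: -3--3=0, -3-3=-6, -3-7=-10
a = 3: 3--3=6, 3-3=0, 3-7=-4
a = 7: 7--3=10, 7-3=4, 7-7=0
Collecting distinct values (and noting 0 appears from a-a):
A - A = {-10, -6, -4, 0, 4, 6, 10}
|A - A| = 7

A - A = {-10, -6, -4, 0, 4, 6, 10}


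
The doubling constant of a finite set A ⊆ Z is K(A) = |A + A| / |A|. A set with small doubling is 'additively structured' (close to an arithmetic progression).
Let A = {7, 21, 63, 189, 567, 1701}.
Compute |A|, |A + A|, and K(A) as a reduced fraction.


|A| = 6.
Compute A + A by enumerating all 36 pairs.
A + A = {14, 28, 42, 70, 84, 126, 196, 210, 252, 378, 574, 588, 630, 756, 1134, 1708, 1722, 1764, 1890, 2268, 3402}, so |A + A| = 21.
K = |A + A| / |A| = 21/6 = 7/2 ≈ 3.5000.
Reference: AP of size 6 gives K = 11/6 ≈ 1.8333; a fully generic set of size 6 gives K ≈ 3.5000.

|A| = 6, |A + A| = 21, K = 21/6 = 7/2.


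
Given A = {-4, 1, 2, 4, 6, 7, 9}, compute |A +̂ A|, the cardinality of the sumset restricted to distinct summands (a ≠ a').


Restricted sumset: A +̂ A = {a + a' : a ∈ A, a' ∈ A, a ≠ a'}.
Equivalently, take A + A and drop any sum 2a that is achievable ONLY as a + a for a ∈ A (i.e. sums representable only with equal summands).
Enumerate pairs (a, a') with a < a' (symmetric, so each unordered pair gives one sum; this covers all a ≠ a'):
  -4 + 1 = -3
  -4 + 2 = -2
  -4 + 4 = 0
  -4 + 6 = 2
  -4 + 7 = 3
  -4 + 9 = 5
  1 + 2 = 3
  1 + 4 = 5
  1 + 6 = 7
  1 + 7 = 8
  1 + 9 = 10
  2 + 4 = 6
  2 + 6 = 8
  2 + 7 = 9
  2 + 9 = 11
  4 + 6 = 10
  4 + 7 = 11
  4 + 9 = 13
  6 + 7 = 13
  6 + 9 = 15
  7 + 9 = 16
Collected distinct sums: {-3, -2, 0, 2, 3, 5, 6, 7, 8, 9, 10, 11, 13, 15, 16}
|A +̂ A| = 15
(Reference bound: |A +̂ A| ≥ 2|A| - 3 for |A| ≥ 2, with |A| = 7 giving ≥ 11.)

|A +̂ A| = 15


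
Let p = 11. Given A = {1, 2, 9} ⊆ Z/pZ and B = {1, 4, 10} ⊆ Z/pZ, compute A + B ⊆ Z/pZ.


Work in Z/11Z: reduce every sum a + b modulo 11.
Enumerate all 9 pairs:
a = 1: 1+1=2, 1+4=5, 1+10=0
a = 2: 2+1=3, 2+4=6, 2+10=1
a = 9: 9+1=10, 9+4=2, 9+10=8
Distinct residues collected: {0, 1, 2, 3, 5, 6, 8, 10}
|A + B| = 8 (out of 11 total residues).

A + B = {0, 1, 2, 3, 5, 6, 8, 10}


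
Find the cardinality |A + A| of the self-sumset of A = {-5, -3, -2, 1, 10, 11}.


A + A = {a + a' : a, a' ∈ A}; |A| = 6.
General bounds: 2|A| - 1 ≤ |A + A| ≤ |A|(|A|+1)/2, i.e. 11 ≤ |A + A| ≤ 21.
Lower bound 2|A|-1 is attained iff A is an arithmetic progression.
Enumerate sums a + a' for a ≤ a' (symmetric, so this suffices):
a = -5: -5+-5=-10, -5+-3=-8, -5+-2=-7, -5+1=-4, -5+10=5, -5+11=6
a = -3: -3+-3=-6, -3+-2=-5, -3+1=-2, -3+10=7, -3+11=8
a = -2: -2+-2=-4, -2+1=-1, -2+10=8, -2+11=9
a = 1: 1+1=2, 1+10=11, 1+11=12
a = 10: 10+10=20, 10+11=21
a = 11: 11+11=22
Distinct sums: {-10, -8, -7, -6, -5, -4, -2, -1, 2, 5, 6, 7, 8, 9, 11, 12, 20, 21, 22}
|A + A| = 19

|A + A| = 19


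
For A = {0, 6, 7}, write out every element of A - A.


A - A = {a - a' : a, a' ∈ A}.
Compute a - a' for each ordered pair (a, a'):
a = 0: 0-0=0, 0-6=-6, 0-7=-7
a = 6: 6-0=6, 6-6=0, 6-7=-1
a = 7: 7-0=7, 7-6=1, 7-7=0
Collecting distinct values (and noting 0 appears from a-a):
A - A = {-7, -6, -1, 0, 1, 6, 7}
|A - A| = 7

A - A = {-7, -6, -1, 0, 1, 6, 7}


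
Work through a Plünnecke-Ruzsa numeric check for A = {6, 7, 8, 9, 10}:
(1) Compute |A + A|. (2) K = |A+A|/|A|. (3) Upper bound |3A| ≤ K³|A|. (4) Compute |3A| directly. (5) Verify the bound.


|A| = 5.
Step 1: Compute A + A by enumerating all 25 pairs.
A + A = {12, 13, 14, 15, 16, 17, 18, 19, 20}, so |A + A| = 9.
Step 2: Doubling constant K = |A + A|/|A| = 9/5 = 9/5 ≈ 1.8000.
Step 3: Plünnecke-Ruzsa gives |3A| ≤ K³·|A| = (1.8000)³ · 5 ≈ 29.1600.
Step 4: Compute 3A = A + A + A directly by enumerating all triples (a,b,c) ∈ A³; |3A| = 13.
Step 5: Check 13 ≤ 29.1600? Yes ✓.

K = 9/5, Plünnecke-Ruzsa bound K³|A| ≈ 29.1600, |3A| = 13, inequality holds.


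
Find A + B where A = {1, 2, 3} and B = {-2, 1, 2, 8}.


A + B = {a + b : a ∈ A, b ∈ B}.
Enumerate all |A|·|B| = 3·4 = 12 pairs (a, b) and collect distinct sums.
a = 1: 1+-2=-1, 1+1=2, 1+2=3, 1+8=9
a = 2: 2+-2=0, 2+1=3, 2+2=4, 2+8=10
a = 3: 3+-2=1, 3+1=4, 3+2=5, 3+8=11
Collecting distinct sums: A + B = {-1, 0, 1, 2, 3, 4, 5, 9, 10, 11}
|A + B| = 10

A + B = {-1, 0, 1, 2, 3, 4, 5, 9, 10, 11}


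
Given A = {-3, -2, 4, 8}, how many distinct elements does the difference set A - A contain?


A - A = {a - a' : a, a' ∈ A}; |A| = 4.
Bounds: 2|A|-1 ≤ |A - A| ≤ |A|² - |A| + 1, i.e. 7 ≤ |A - A| ≤ 13.
Note: 0 ∈ A - A always (from a - a). The set is symmetric: if d ∈ A - A then -d ∈ A - A.
Enumerate nonzero differences d = a - a' with a > a' (then include -d):
Positive differences: {1, 4, 6, 7, 10, 11}
Full difference set: {0} ∪ (positive diffs) ∪ (negative diffs).
|A - A| = 1 + 2·6 = 13 (matches direct enumeration: 13).

|A - A| = 13


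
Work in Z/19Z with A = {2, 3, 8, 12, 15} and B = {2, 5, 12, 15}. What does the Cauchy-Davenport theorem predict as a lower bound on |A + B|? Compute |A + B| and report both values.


Cauchy-Davenport: |A + B| ≥ min(p, |A| + |B| - 1) for A, B nonempty in Z/pZ.
|A| = 5, |B| = 4, p = 19.
CD lower bound = min(19, 5 + 4 - 1) = min(19, 8) = 8.
Compute A + B mod 19 directly:
a = 2: 2+2=4, 2+5=7, 2+12=14, 2+15=17
a = 3: 3+2=5, 3+5=8, 3+12=15, 3+15=18
a = 8: 8+2=10, 8+5=13, 8+12=1, 8+15=4
a = 12: 12+2=14, 12+5=17, 12+12=5, 12+15=8
a = 15: 15+2=17, 15+5=1, 15+12=8, 15+15=11
A + B = {1, 4, 5, 7, 8, 10, 11, 13, 14, 15, 17, 18}, so |A + B| = 12.
Verify: 12 ≥ 8? Yes ✓.

CD lower bound = 8, actual |A + B| = 12.


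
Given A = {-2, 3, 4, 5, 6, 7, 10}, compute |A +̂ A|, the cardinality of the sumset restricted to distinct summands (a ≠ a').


Restricted sumset: A +̂ A = {a + a' : a ∈ A, a' ∈ A, a ≠ a'}.
Equivalently, take A + A and drop any sum 2a that is achievable ONLY as a + a for a ∈ A (i.e. sums representable only with equal summands).
Enumerate pairs (a, a') with a < a' (symmetric, so each unordered pair gives one sum; this covers all a ≠ a'):
  -2 + 3 = 1
  -2 + 4 = 2
  -2 + 5 = 3
  -2 + 6 = 4
  -2 + 7 = 5
  -2 + 10 = 8
  3 + 4 = 7
  3 + 5 = 8
  3 + 6 = 9
  3 + 7 = 10
  3 + 10 = 13
  4 + 5 = 9
  4 + 6 = 10
  4 + 7 = 11
  4 + 10 = 14
  5 + 6 = 11
  5 + 7 = 12
  5 + 10 = 15
  6 + 7 = 13
  6 + 10 = 16
  7 + 10 = 17
Collected distinct sums: {1, 2, 3, 4, 5, 7, 8, 9, 10, 11, 12, 13, 14, 15, 16, 17}
|A +̂ A| = 16
(Reference bound: |A +̂ A| ≥ 2|A| - 3 for |A| ≥ 2, with |A| = 7 giving ≥ 11.)

|A +̂ A| = 16
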